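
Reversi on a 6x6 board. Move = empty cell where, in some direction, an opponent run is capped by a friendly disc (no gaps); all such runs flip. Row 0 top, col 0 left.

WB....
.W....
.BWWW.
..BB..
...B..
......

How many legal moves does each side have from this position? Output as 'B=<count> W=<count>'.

Answer: B=5 W=7

Derivation:
-- B to move --
(0,2): no bracket -> illegal
(1,0): no bracket -> illegal
(1,2): flips 1 -> legal
(1,3): flips 1 -> legal
(1,4): flips 1 -> legal
(1,5): flips 1 -> legal
(2,0): no bracket -> illegal
(2,5): flips 3 -> legal
(3,1): no bracket -> illegal
(3,4): no bracket -> illegal
(3,5): no bracket -> illegal
B mobility = 5
-- W to move --
(0,2): flips 1 -> legal
(1,0): no bracket -> illegal
(1,2): no bracket -> illegal
(2,0): flips 1 -> legal
(3,0): no bracket -> illegal
(3,1): flips 1 -> legal
(3,4): no bracket -> illegal
(4,1): flips 1 -> legal
(4,2): flips 2 -> legal
(4,4): flips 1 -> legal
(5,2): no bracket -> illegal
(5,3): flips 2 -> legal
(5,4): no bracket -> illegal
W mobility = 7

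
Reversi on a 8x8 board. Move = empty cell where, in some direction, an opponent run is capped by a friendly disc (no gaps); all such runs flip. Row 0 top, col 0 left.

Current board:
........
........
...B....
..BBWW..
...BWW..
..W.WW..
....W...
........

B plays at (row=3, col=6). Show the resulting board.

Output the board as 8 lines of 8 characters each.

Answer: ........
........
...B....
..BBBBB.
...BWW..
..W.WW..
....W...
........

Derivation:
Place B at (3,6); scan 8 dirs for brackets.
Dir NW: first cell '.' (not opp) -> no flip
Dir N: first cell '.' (not opp) -> no flip
Dir NE: first cell '.' (not opp) -> no flip
Dir W: opp run (3,5) (3,4) capped by B -> flip
Dir E: first cell '.' (not opp) -> no flip
Dir SW: opp run (4,5) (5,4), next='.' -> no flip
Dir S: first cell '.' (not opp) -> no flip
Dir SE: first cell '.' (not opp) -> no flip
All flips: (3,4) (3,5)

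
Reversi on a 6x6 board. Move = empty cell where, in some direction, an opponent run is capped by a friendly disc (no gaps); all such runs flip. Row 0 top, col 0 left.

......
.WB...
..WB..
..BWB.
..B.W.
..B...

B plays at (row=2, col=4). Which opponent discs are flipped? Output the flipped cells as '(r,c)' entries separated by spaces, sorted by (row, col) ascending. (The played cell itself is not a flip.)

Dir NW: first cell '.' (not opp) -> no flip
Dir N: first cell '.' (not opp) -> no flip
Dir NE: first cell '.' (not opp) -> no flip
Dir W: first cell 'B' (not opp) -> no flip
Dir E: first cell '.' (not opp) -> no flip
Dir SW: opp run (3,3) capped by B -> flip
Dir S: first cell 'B' (not opp) -> no flip
Dir SE: first cell '.' (not opp) -> no flip

Answer: (3,3)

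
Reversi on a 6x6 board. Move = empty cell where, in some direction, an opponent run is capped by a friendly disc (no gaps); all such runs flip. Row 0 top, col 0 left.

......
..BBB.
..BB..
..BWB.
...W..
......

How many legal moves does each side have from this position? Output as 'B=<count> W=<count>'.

-- B to move --
(2,4): no bracket -> illegal
(4,2): no bracket -> illegal
(4,4): flips 1 -> legal
(5,2): flips 1 -> legal
(5,3): flips 2 -> legal
(5,4): flips 1 -> legal
B mobility = 4
-- W to move --
(0,1): no bracket -> illegal
(0,2): no bracket -> illegal
(0,3): flips 2 -> legal
(0,4): no bracket -> illegal
(0,5): no bracket -> illegal
(1,1): flips 1 -> legal
(1,5): no bracket -> illegal
(2,1): flips 1 -> legal
(2,4): no bracket -> illegal
(2,5): flips 1 -> legal
(3,1): flips 1 -> legal
(3,5): flips 1 -> legal
(4,1): no bracket -> illegal
(4,2): no bracket -> illegal
(4,4): no bracket -> illegal
(4,5): no bracket -> illegal
W mobility = 6

Answer: B=4 W=6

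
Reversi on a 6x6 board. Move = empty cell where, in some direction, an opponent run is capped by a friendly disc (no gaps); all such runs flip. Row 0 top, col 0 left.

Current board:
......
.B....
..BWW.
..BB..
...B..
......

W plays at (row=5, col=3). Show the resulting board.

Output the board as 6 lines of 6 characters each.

Place W at (5,3); scan 8 dirs for brackets.
Dir NW: first cell '.' (not opp) -> no flip
Dir N: opp run (4,3) (3,3) capped by W -> flip
Dir NE: first cell '.' (not opp) -> no flip
Dir W: first cell '.' (not opp) -> no flip
Dir E: first cell '.' (not opp) -> no flip
Dir SW: edge -> no flip
Dir S: edge -> no flip
Dir SE: edge -> no flip
All flips: (3,3) (4,3)

Answer: ......
.B....
..BWW.
..BW..
...W..
...W..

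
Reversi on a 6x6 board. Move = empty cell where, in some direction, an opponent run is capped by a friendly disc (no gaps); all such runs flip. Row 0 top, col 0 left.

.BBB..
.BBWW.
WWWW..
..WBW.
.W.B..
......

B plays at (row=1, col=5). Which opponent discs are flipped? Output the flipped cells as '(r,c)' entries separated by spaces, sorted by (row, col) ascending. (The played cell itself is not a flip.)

Dir NW: first cell '.' (not opp) -> no flip
Dir N: first cell '.' (not opp) -> no flip
Dir NE: edge -> no flip
Dir W: opp run (1,4) (1,3) capped by B -> flip
Dir E: edge -> no flip
Dir SW: first cell '.' (not opp) -> no flip
Dir S: first cell '.' (not opp) -> no flip
Dir SE: edge -> no flip

Answer: (1,3) (1,4)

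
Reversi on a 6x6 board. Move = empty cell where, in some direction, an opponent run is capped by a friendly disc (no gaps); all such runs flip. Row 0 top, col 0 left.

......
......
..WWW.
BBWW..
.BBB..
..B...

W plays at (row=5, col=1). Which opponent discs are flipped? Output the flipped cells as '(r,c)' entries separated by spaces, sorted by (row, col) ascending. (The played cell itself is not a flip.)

Answer: (4,2)

Derivation:
Dir NW: first cell '.' (not opp) -> no flip
Dir N: opp run (4,1) (3,1), next='.' -> no flip
Dir NE: opp run (4,2) capped by W -> flip
Dir W: first cell '.' (not opp) -> no flip
Dir E: opp run (5,2), next='.' -> no flip
Dir SW: edge -> no flip
Dir S: edge -> no flip
Dir SE: edge -> no flip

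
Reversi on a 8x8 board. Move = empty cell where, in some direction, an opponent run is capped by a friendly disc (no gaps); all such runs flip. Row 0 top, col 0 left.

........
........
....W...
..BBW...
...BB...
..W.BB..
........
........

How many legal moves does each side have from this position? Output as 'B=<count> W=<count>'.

Answer: B=5 W=3

Derivation:
-- B to move --
(1,3): no bracket -> illegal
(1,4): flips 2 -> legal
(1,5): flips 1 -> legal
(2,3): no bracket -> illegal
(2,5): flips 1 -> legal
(3,5): flips 1 -> legal
(4,1): no bracket -> illegal
(4,2): no bracket -> illegal
(4,5): no bracket -> illegal
(5,1): no bracket -> illegal
(5,3): no bracket -> illegal
(6,1): flips 1 -> legal
(6,2): no bracket -> illegal
(6,3): no bracket -> illegal
B mobility = 5
-- W to move --
(2,1): no bracket -> illegal
(2,2): no bracket -> illegal
(2,3): no bracket -> illegal
(3,1): flips 2 -> legal
(3,5): no bracket -> illegal
(4,1): no bracket -> illegal
(4,2): flips 1 -> legal
(4,5): no bracket -> illegal
(4,6): no bracket -> illegal
(5,3): no bracket -> illegal
(5,6): no bracket -> illegal
(6,3): no bracket -> illegal
(6,4): flips 2 -> legal
(6,5): no bracket -> illegal
(6,6): no bracket -> illegal
W mobility = 3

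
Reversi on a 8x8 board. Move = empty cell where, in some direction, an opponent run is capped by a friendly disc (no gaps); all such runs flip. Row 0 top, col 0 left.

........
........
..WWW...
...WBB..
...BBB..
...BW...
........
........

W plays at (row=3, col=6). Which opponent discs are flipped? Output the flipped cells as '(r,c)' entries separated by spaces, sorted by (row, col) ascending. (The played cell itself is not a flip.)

Answer: (3,4) (3,5) (4,5)

Derivation:
Dir NW: first cell '.' (not opp) -> no flip
Dir N: first cell '.' (not opp) -> no flip
Dir NE: first cell '.' (not opp) -> no flip
Dir W: opp run (3,5) (3,4) capped by W -> flip
Dir E: first cell '.' (not opp) -> no flip
Dir SW: opp run (4,5) capped by W -> flip
Dir S: first cell '.' (not opp) -> no flip
Dir SE: first cell '.' (not opp) -> no flip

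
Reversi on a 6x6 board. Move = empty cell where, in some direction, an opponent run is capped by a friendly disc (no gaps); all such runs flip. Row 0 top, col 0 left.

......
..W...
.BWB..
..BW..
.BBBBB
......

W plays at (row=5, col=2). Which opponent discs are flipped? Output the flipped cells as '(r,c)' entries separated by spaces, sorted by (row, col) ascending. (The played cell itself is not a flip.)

Dir NW: opp run (4,1), next='.' -> no flip
Dir N: opp run (4,2) (3,2) capped by W -> flip
Dir NE: opp run (4,3), next='.' -> no flip
Dir W: first cell '.' (not opp) -> no flip
Dir E: first cell '.' (not opp) -> no flip
Dir SW: edge -> no flip
Dir S: edge -> no flip
Dir SE: edge -> no flip

Answer: (3,2) (4,2)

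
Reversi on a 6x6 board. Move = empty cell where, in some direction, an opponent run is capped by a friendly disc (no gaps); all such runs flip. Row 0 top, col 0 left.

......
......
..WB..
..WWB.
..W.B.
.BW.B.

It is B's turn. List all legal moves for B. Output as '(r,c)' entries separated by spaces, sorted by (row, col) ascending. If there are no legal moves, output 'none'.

(1,1): flips 2 -> legal
(1,2): no bracket -> illegal
(1,3): no bracket -> illegal
(2,1): flips 1 -> legal
(2,4): flips 2 -> legal
(3,1): flips 2 -> legal
(4,1): flips 1 -> legal
(4,3): flips 1 -> legal
(5,3): flips 1 -> legal

Answer: (1,1) (2,1) (2,4) (3,1) (4,1) (4,3) (5,3)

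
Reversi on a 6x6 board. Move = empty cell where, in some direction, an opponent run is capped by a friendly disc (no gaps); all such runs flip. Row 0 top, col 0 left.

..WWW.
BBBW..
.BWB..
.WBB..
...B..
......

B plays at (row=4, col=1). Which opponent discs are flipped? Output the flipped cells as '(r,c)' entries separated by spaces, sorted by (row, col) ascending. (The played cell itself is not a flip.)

Answer: (3,1)

Derivation:
Dir NW: first cell '.' (not opp) -> no flip
Dir N: opp run (3,1) capped by B -> flip
Dir NE: first cell 'B' (not opp) -> no flip
Dir W: first cell '.' (not opp) -> no flip
Dir E: first cell '.' (not opp) -> no flip
Dir SW: first cell '.' (not opp) -> no flip
Dir S: first cell '.' (not opp) -> no flip
Dir SE: first cell '.' (not opp) -> no flip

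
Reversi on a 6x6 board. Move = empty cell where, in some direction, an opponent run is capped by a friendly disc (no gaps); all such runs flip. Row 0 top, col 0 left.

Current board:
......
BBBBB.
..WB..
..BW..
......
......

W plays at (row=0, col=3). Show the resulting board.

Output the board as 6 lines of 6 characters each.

Answer: ...W..
BBBWB.
..WW..
..BW..
......
......

Derivation:
Place W at (0,3); scan 8 dirs for brackets.
Dir NW: edge -> no flip
Dir N: edge -> no flip
Dir NE: edge -> no flip
Dir W: first cell '.' (not opp) -> no flip
Dir E: first cell '.' (not opp) -> no flip
Dir SW: opp run (1,2), next='.' -> no flip
Dir S: opp run (1,3) (2,3) capped by W -> flip
Dir SE: opp run (1,4), next='.' -> no flip
All flips: (1,3) (2,3)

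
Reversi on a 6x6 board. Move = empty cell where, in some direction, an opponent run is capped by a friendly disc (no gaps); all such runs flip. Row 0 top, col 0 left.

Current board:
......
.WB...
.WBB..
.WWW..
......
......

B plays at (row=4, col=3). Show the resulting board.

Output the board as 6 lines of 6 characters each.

Place B at (4,3); scan 8 dirs for brackets.
Dir NW: opp run (3,2) (2,1), next='.' -> no flip
Dir N: opp run (3,3) capped by B -> flip
Dir NE: first cell '.' (not opp) -> no flip
Dir W: first cell '.' (not opp) -> no flip
Dir E: first cell '.' (not opp) -> no flip
Dir SW: first cell '.' (not opp) -> no flip
Dir S: first cell '.' (not opp) -> no flip
Dir SE: first cell '.' (not opp) -> no flip
All flips: (3,3)

Answer: ......
.WB...
.WBB..
.WWB..
...B..
......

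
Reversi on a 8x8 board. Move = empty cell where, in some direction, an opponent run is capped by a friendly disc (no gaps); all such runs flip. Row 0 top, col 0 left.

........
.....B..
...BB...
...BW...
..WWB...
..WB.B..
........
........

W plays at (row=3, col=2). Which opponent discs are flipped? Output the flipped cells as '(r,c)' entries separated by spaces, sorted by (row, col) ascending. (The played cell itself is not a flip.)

Answer: (3,3)

Derivation:
Dir NW: first cell '.' (not opp) -> no flip
Dir N: first cell '.' (not opp) -> no flip
Dir NE: opp run (2,3), next='.' -> no flip
Dir W: first cell '.' (not opp) -> no flip
Dir E: opp run (3,3) capped by W -> flip
Dir SW: first cell '.' (not opp) -> no flip
Dir S: first cell 'W' (not opp) -> no flip
Dir SE: first cell 'W' (not opp) -> no flip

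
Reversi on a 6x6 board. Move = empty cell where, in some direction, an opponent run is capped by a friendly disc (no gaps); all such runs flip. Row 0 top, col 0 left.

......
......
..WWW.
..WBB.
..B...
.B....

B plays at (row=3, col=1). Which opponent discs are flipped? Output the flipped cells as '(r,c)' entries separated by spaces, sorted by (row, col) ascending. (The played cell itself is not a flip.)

Answer: (3,2)

Derivation:
Dir NW: first cell '.' (not opp) -> no flip
Dir N: first cell '.' (not opp) -> no flip
Dir NE: opp run (2,2), next='.' -> no flip
Dir W: first cell '.' (not opp) -> no flip
Dir E: opp run (3,2) capped by B -> flip
Dir SW: first cell '.' (not opp) -> no flip
Dir S: first cell '.' (not opp) -> no flip
Dir SE: first cell 'B' (not opp) -> no flip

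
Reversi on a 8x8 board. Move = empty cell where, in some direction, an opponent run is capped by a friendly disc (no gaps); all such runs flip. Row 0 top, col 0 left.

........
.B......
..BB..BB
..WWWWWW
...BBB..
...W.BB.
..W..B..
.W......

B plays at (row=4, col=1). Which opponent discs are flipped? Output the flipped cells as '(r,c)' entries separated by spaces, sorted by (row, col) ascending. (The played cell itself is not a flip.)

Dir NW: first cell '.' (not opp) -> no flip
Dir N: first cell '.' (not opp) -> no flip
Dir NE: opp run (3,2) capped by B -> flip
Dir W: first cell '.' (not opp) -> no flip
Dir E: first cell '.' (not opp) -> no flip
Dir SW: first cell '.' (not opp) -> no flip
Dir S: first cell '.' (not opp) -> no flip
Dir SE: first cell '.' (not opp) -> no flip

Answer: (3,2)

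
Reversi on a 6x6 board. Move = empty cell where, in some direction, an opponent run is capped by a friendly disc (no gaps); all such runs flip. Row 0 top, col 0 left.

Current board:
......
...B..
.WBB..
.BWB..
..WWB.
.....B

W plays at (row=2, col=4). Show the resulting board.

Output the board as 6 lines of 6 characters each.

Answer: ......
...B..
.WWWW.
.BWW..
..WWB.
.....B

Derivation:
Place W at (2,4); scan 8 dirs for brackets.
Dir NW: opp run (1,3), next='.' -> no flip
Dir N: first cell '.' (not opp) -> no flip
Dir NE: first cell '.' (not opp) -> no flip
Dir W: opp run (2,3) (2,2) capped by W -> flip
Dir E: first cell '.' (not opp) -> no flip
Dir SW: opp run (3,3) capped by W -> flip
Dir S: first cell '.' (not opp) -> no flip
Dir SE: first cell '.' (not opp) -> no flip
All flips: (2,2) (2,3) (3,3)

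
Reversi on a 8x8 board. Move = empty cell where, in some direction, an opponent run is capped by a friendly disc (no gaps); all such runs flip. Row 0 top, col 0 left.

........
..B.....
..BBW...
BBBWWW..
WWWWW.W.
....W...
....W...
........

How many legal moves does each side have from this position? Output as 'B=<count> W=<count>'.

-- B to move --
(1,3): no bracket -> illegal
(1,4): no bracket -> illegal
(1,5): no bracket -> illegal
(2,5): flips 1 -> legal
(2,6): no bracket -> illegal
(3,6): flips 3 -> legal
(3,7): no bracket -> illegal
(4,5): flips 1 -> legal
(4,7): no bracket -> illegal
(5,0): flips 2 -> legal
(5,1): flips 1 -> legal
(5,2): flips 2 -> legal
(5,3): flips 3 -> legal
(5,5): flips 2 -> legal
(5,6): no bracket -> illegal
(5,7): no bracket -> illegal
(6,3): no bracket -> illegal
(6,5): flips 2 -> legal
(7,3): no bracket -> illegal
(7,4): no bracket -> illegal
(7,5): no bracket -> illegal
B mobility = 9
-- W to move --
(0,1): flips 2 -> legal
(0,2): flips 3 -> legal
(0,3): no bracket -> illegal
(1,1): flips 1 -> legal
(1,3): flips 3 -> legal
(1,4): flips 2 -> legal
(2,0): flips 2 -> legal
(2,1): flips 4 -> legal
W mobility = 7

Answer: B=9 W=7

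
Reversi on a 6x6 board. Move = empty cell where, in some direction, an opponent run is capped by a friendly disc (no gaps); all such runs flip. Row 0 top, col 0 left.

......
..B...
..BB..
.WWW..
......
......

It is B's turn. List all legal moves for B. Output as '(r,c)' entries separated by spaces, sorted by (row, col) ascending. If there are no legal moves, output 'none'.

(2,0): no bracket -> illegal
(2,1): no bracket -> illegal
(2,4): no bracket -> illegal
(3,0): no bracket -> illegal
(3,4): no bracket -> illegal
(4,0): flips 1 -> legal
(4,1): flips 1 -> legal
(4,2): flips 1 -> legal
(4,3): flips 1 -> legal
(4,4): flips 1 -> legal

Answer: (4,0) (4,1) (4,2) (4,3) (4,4)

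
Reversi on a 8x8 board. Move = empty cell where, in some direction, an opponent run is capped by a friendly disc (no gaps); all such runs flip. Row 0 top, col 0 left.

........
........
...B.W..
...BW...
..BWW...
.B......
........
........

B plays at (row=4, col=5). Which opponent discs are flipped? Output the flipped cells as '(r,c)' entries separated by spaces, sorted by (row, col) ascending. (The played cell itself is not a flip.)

Answer: (3,4) (4,3) (4,4)

Derivation:
Dir NW: opp run (3,4) capped by B -> flip
Dir N: first cell '.' (not opp) -> no flip
Dir NE: first cell '.' (not opp) -> no flip
Dir W: opp run (4,4) (4,3) capped by B -> flip
Dir E: first cell '.' (not opp) -> no flip
Dir SW: first cell '.' (not opp) -> no flip
Dir S: first cell '.' (not opp) -> no flip
Dir SE: first cell '.' (not opp) -> no flip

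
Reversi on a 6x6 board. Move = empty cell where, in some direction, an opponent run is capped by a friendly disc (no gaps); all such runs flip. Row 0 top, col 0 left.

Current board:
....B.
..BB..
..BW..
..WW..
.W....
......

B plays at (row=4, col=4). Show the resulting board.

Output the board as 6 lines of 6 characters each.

Place B at (4,4); scan 8 dirs for brackets.
Dir NW: opp run (3,3) capped by B -> flip
Dir N: first cell '.' (not opp) -> no flip
Dir NE: first cell '.' (not opp) -> no flip
Dir W: first cell '.' (not opp) -> no flip
Dir E: first cell '.' (not opp) -> no flip
Dir SW: first cell '.' (not opp) -> no flip
Dir S: first cell '.' (not opp) -> no flip
Dir SE: first cell '.' (not opp) -> no flip
All flips: (3,3)

Answer: ....B.
..BB..
..BW..
..WB..
.W..B.
......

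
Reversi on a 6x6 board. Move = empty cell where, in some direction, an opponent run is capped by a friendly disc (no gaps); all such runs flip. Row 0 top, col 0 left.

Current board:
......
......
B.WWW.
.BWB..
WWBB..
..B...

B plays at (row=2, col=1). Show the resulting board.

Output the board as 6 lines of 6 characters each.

Place B at (2,1); scan 8 dirs for brackets.
Dir NW: first cell '.' (not opp) -> no flip
Dir N: first cell '.' (not opp) -> no flip
Dir NE: first cell '.' (not opp) -> no flip
Dir W: first cell 'B' (not opp) -> no flip
Dir E: opp run (2,2) (2,3) (2,4), next='.' -> no flip
Dir SW: first cell '.' (not opp) -> no flip
Dir S: first cell 'B' (not opp) -> no flip
Dir SE: opp run (3,2) capped by B -> flip
All flips: (3,2)

Answer: ......
......
BBWWW.
.BBB..
WWBB..
..B...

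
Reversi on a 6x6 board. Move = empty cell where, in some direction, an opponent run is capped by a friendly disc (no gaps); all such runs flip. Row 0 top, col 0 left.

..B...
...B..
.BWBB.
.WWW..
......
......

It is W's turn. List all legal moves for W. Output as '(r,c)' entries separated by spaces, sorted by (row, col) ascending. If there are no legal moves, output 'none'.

(0,1): no bracket -> illegal
(0,3): flips 2 -> legal
(0,4): flips 1 -> legal
(1,0): flips 1 -> legal
(1,1): flips 1 -> legal
(1,2): no bracket -> illegal
(1,4): flips 1 -> legal
(1,5): flips 1 -> legal
(2,0): flips 1 -> legal
(2,5): flips 2 -> legal
(3,0): no bracket -> illegal
(3,4): no bracket -> illegal
(3,5): no bracket -> illegal

Answer: (0,3) (0,4) (1,0) (1,1) (1,4) (1,5) (2,0) (2,5)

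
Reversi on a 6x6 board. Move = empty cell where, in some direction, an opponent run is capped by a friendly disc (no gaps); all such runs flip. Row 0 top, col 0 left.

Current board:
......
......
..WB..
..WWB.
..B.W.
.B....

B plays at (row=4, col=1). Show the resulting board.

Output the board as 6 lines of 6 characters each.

Answer: ......
......
..WB..
..BWB.
.BB.W.
.B....

Derivation:
Place B at (4,1); scan 8 dirs for brackets.
Dir NW: first cell '.' (not opp) -> no flip
Dir N: first cell '.' (not opp) -> no flip
Dir NE: opp run (3,2) capped by B -> flip
Dir W: first cell '.' (not opp) -> no flip
Dir E: first cell 'B' (not opp) -> no flip
Dir SW: first cell '.' (not opp) -> no flip
Dir S: first cell 'B' (not opp) -> no flip
Dir SE: first cell '.' (not opp) -> no flip
All flips: (3,2)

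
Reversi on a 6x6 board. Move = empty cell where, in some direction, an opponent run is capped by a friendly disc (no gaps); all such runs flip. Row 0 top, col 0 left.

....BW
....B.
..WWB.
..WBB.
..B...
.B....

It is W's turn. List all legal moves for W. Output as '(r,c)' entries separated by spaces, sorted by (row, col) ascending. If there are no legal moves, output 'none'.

(0,3): flips 1 -> legal
(1,3): no bracket -> illegal
(1,5): no bracket -> illegal
(2,5): flips 1 -> legal
(3,1): no bracket -> illegal
(3,5): flips 2 -> legal
(4,0): no bracket -> illegal
(4,1): no bracket -> illegal
(4,3): flips 1 -> legal
(4,4): flips 1 -> legal
(4,5): flips 1 -> legal
(5,0): no bracket -> illegal
(5,2): flips 1 -> legal
(5,3): no bracket -> illegal

Answer: (0,3) (2,5) (3,5) (4,3) (4,4) (4,5) (5,2)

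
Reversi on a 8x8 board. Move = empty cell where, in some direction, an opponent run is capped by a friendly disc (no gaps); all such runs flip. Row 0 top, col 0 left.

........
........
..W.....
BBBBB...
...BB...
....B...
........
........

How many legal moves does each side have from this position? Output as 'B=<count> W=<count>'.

Answer: B=3 W=3

Derivation:
-- B to move --
(1,1): flips 1 -> legal
(1,2): flips 1 -> legal
(1,3): flips 1 -> legal
(2,1): no bracket -> illegal
(2,3): no bracket -> illegal
B mobility = 3
-- W to move --
(2,0): no bracket -> illegal
(2,1): no bracket -> illegal
(2,3): no bracket -> illegal
(2,4): no bracket -> illegal
(2,5): no bracket -> illegal
(3,5): no bracket -> illegal
(4,0): flips 1 -> legal
(4,1): no bracket -> illegal
(4,2): flips 1 -> legal
(4,5): no bracket -> illegal
(5,2): no bracket -> illegal
(5,3): no bracket -> illegal
(5,5): flips 2 -> legal
(6,3): no bracket -> illegal
(6,4): no bracket -> illegal
(6,5): no bracket -> illegal
W mobility = 3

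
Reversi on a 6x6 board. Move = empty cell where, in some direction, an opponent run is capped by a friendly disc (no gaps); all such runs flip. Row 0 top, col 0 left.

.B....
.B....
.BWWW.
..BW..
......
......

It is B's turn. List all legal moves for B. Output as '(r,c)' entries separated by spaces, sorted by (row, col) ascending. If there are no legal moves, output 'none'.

(1,2): flips 1 -> legal
(1,3): no bracket -> illegal
(1,4): flips 1 -> legal
(1,5): no bracket -> illegal
(2,5): flips 3 -> legal
(3,1): no bracket -> illegal
(3,4): flips 1 -> legal
(3,5): no bracket -> illegal
(4,2): no bracket -> illegal
(4,3): no bracket -> illegal
(4,4): flips 2 -> legal

Answer: (1,2) (1,4) (2,5) (3,4) (4,4)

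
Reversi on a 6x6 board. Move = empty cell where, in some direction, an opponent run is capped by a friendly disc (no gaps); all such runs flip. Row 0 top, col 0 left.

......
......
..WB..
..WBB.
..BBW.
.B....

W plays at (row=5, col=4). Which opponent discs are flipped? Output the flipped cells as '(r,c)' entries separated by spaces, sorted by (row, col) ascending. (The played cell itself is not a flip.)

Answer: (4,3)

Derivation:
Dir NW: opp run (4,3) capped by W -> flip
Dir N: first cell 'W' (not opp) -> no flip
Dir NE: first cell '.' (not opp) -> no flip
Dir W: first cell '.' (not opp) -> no flip
Dir E: first cell '.' (not opp) -> no flip
Dir SW: edge -> no flip
Dir S: edge -> no flip
Dir SE: edge -> no flip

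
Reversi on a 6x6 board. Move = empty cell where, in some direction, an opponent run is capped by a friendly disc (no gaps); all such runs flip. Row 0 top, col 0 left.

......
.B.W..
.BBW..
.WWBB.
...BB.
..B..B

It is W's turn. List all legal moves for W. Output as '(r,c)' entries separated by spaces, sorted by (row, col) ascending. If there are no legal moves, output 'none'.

Answer: (0,1) (1,0) (1,2) (2,0) (3,5) (4,5) (5,3) (5,4)

Derivation:
(0,0): no bracket -> illegal
(0,1): flips 2 -> legal
(0,2): no bracket -> illegal
(1,0): flips 1 -> legal
(1,2): flips 1 -> legal
(2,0): flips 2 -> legal
(2,4): no bracket -> illegal
(2,5): no bracket -> illegal
(3,0): no bracket -> illegal
(3,5): flips 2 -> legal
(4,1): no bracket -> illegal
(4,2): no bracket -> illegal
(4,5): flips 1 -> legal
(5,1): no bracket -> illegal
(5,3): flips 2 -> legal
(5,4): flips 1 -> legal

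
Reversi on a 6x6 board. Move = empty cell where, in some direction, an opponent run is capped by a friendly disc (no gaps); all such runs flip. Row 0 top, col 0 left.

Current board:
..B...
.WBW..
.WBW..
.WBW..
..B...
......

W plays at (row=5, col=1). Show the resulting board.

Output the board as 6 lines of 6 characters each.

Place W at (5,1); scan 8 dirs for brackets.
Dir NW: first cell '.' (not opp) -> no flip
Dir N: first cell '.' (not opp) -> no flip
Dir NE: opp run (4,2) capped by W -> flip
Dir W: first cell '.' (not opp) -> no flip
Dir E: first cell '.' (not opp) -> no flip
Dir SW: edge -> no flip
Dir S: edge -> no flip
Dir SE: edge -> no flip
All flips: (4,2)

Answer: ..B...
.WBW..
.WBW..
.WBW..
..W...
.W....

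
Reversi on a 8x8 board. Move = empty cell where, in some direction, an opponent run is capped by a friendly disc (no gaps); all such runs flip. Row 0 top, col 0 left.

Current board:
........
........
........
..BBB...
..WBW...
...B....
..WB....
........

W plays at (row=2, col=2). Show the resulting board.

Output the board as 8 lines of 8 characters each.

Place W at (2,2); scan 8 dirs for brackets.
Dir NW: first cell '.' (not opp) -> no flip
Dir N: first cell '.' (not opp) -> no flip
Dir NE: first cell '.' (not opp) -> no flip
Dir W: first cell '.' (not opp) -> no flip
Dir E: first cell '.' (not opp) -> no flip
Dir SW: first cell '.' (not opp) -> no flip
Dir S: opp run (3,2) capped by W -> flip
Dir SE: opp run (3,3) capped by W -> flip
All flips: (3,2) (3,3)

Answer: ........
........
..W.....
..WWB...
..WBW...
...B....
..WB....
........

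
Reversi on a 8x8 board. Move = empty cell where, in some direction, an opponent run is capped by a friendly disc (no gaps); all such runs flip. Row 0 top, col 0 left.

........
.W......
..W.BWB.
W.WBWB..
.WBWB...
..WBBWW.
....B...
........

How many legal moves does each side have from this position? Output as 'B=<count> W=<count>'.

-- B to move --
(0,0): flips 2 -> legal
(0,1): no bracket -> illegal
(0,2): no bracket -> illegal
(1,0): no bracket -> illegal
(1,2): flips 2 -> legal
(1,3): no bracket -> illegal
(1,4): no bracket -> illegal
(1,5): flips 1 -> legal
(1,6): no bracket -> illegal
(2,0): no bracket -> illegal
(2,1): flips 2 -> legal
(2,3): no bracket -> illegal
(3,1): flips 1 -> legal
(3,6): no bracket -> illegal
(4,0): flips 1 -> legal
(4,5): no bracket -> illegal
(4,6): flips 1 -> legal
(4,7): no bracket -> illegal
(5,0): no bracket -> illegal
(5,1): flips 1 -> legal
(5,7): flips 2 -> legal
(6,1): no bracket -> illegal
(6,2): flips 1 -> legal
(6,3): no bracket -> illegal
(6,5): no bracket -> illegal
(6,6): flips 1 -> legal
(6,7): no bracket -> illegal
B mobility = 11
-- W to move --
(1,3): no bracket -> illegal
(1,4): flips 1 -> legal
(1,5): no bracket -> illegal
(1,6): no bracket -> illegal
(1,7): no bracket -> illegal
(2,3): flips 2 -> legal
(2,7): flips 1 -> legal
(3,1): no bracket -> illegal
(3,6): flips 1 -> legal
(3,7): no bracket -> illegal
(4,5): flips 2 -> legal
(4,6): no bracket -> illegal
(5,1): no bracket -> illegal
(6,2): no bracket -> illegal
(6,3): flips 1 -> legal
(6,5): flips 1 -> legal
(7,3): flips 1 -> legal
(7,4): flips 3 -> legal
(7,5): no bracket -> illegal
W mobility = 9

Answer: B=11 W=9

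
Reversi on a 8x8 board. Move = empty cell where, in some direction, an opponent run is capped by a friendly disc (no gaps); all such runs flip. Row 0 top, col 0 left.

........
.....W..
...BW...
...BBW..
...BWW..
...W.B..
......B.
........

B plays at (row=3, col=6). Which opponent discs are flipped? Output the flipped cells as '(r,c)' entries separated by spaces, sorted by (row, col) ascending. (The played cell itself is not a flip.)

Dir NW: first cell '.' (not opp) -> no flip
Dir N: first cell '.' (not opp) -> no flip
Dir NE: first cell '.' (not opp) -> no flip
Dir W: opp run (3,5) capped by B -> flip
Dir E: first cell '.' (not opp) -> no flip
Dir SW: opp run (4,5), next='.' -> no flip
Dir S: first cell '.' (not opp) -> no flip
Dir SE: first cell '.' (not opp) -> no flip

Answer: (3,5)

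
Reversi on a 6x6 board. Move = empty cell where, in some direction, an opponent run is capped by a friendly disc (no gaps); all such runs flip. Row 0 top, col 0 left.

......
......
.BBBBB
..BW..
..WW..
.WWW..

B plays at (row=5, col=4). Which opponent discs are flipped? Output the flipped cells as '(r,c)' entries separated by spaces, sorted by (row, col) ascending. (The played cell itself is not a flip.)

Dir NW: opp run (4,3) capped by B -> flip
Dir N: first cell '.' (not opp) -> no flip
Dir NE: first cell '.' (not opp) -> no flip
Dir W: opp run (5,3) (5,2) (5,1), next='.' -> no flip
Dir E: first cell '.' (not opp) -> no flip
Dir SW: edge -> no flip
Dir S: edge -> no flip
Dir SE: edge -> no flip

Answer: (4,3)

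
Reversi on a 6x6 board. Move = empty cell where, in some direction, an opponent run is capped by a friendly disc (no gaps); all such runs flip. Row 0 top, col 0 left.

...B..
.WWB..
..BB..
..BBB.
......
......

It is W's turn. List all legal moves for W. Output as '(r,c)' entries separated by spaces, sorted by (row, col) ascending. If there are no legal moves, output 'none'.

Answer: (1,4) (4,2) (4,4) (4,5)

Derivation:
(0,2): no bracket -> illegal
(0,4): no bracket -> illegal
(1,4): flips 1 -> legal
(2,1): no bracket -> illegal
(2,4): no bracket -> illegal
(2,5): no bracket -> illegal
(3,1): no bracket -> illegal
(3,5): no bracket -> illegal
(4,1): no bracket -> illegal
(4,2): flips 2 -> legal
(4,3): no bracket -> illegal
(4,4): flips 2 -> legal
(4,5): flips 2 -> legal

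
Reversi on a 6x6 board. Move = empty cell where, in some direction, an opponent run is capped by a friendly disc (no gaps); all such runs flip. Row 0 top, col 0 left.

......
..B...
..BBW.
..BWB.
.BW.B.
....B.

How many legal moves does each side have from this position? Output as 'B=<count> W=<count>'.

Answer: B=4 W=8

Derivation:
-- B to move --
(1,3): no bracket -> illegal
(1,4): flips 1 -> legal
(1,5): no bracket -> illegal
(2,5): flips 1 -> legal
(3,1): no bracket -> illegal
(3,5): no bracket -> illegal
(4,3): flips 2 -> legal
(5,1): no bracket -> illegal
(5,2): flips 1 -> legal
(5,3): no bracket -> illegal
B mobility = 4
-- W to move --
(0,1): no bracket -> illegal
(0,2): flips 3 -> legal
(0,3): no bracket -> illegal
(1,1): flips 1 -> legal
(1,3): flips 1 -> legal
(1,4): no bracket -> illegal
(2,1): flips 2 -> legal
(2,5): no bracket -> illegal
(3,0): no bracket -> illegal
(3,1): flips 1 -> legal
(3,5): flips 1 -> legal
(4,0): flips 1 -> legal
(4,3): no bracket -> illegal
(4,5): no bracket -> illegal
(5,0): no bracket -> illegal
(5,1): no bracket -> illegal
(5,2): no bracket -> illegal
(5,3): no bracket -> illegal
(5,5): flips 1 -> legal
W mobility = 8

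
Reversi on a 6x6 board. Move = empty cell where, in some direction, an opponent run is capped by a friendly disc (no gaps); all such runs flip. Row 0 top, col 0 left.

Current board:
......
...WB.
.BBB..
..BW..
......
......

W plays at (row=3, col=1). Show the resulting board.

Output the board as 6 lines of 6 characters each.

Answer: ......
...WB.
.BWB..
.WWW..
......
......

Derivation:
Place W at (3,1); scan 8 dirs for brackets.
Dir NW: first cell '.' (not opp) -> no flip
Dir N: opp run (2,1), next='.' -> no flip
Dir NE: opp run (2,2) capped by W -> flip
Dir W: first cell '.' (not opp) -> no flip
Dir E: opp run (3,2) capped by W -> flip
Dir SW: first cell '.' (not opp) -> no flip
Dir S: first cell '.' (not opp) -> no flip
Dir SE: first cell '.' (not opp) -> no flip
All flips: (2,2) (3,2)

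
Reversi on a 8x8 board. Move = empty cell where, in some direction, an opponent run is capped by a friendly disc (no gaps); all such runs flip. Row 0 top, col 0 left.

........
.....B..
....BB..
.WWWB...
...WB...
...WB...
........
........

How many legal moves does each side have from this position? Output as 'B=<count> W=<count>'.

Answer: B=6 W=6

Derivation:
-- B to move --
(2,0): no bracket -> illegal
(2,1): flips 2 -> legal
(2,2): flips 1 -> legal
(2,3): no bracket -> illegal
(3,0): flips 3 -> legal
(4,0): no bracket -> illegal
(4,1): no bracket -> illegal
(4,2): flips 2 -> legal
(5,2): flips 2 -> legal
(6,2): flips 1 -> legal
(6,3): no bracket -> illegal
(6,4): no bracket -> illegal
B mobility = 6
-- W to move --
(0,4): no bracket -> illegal
(0,5): no bracket -> illegal
(0,6): flips 2 -> legal
(1,3): no bracket -> illegal
(1,4): no bracket -> illegal
(1,6): flips 2 -> legal
(2,3): no bracket -> illegal
(2,6): no bracket -> illegal
(3,5): flips 2 -> legal
(3,6): no bracket -> illegal
(4,5): flips 1 -> legal
(5,5): flips 2 -> legal
(6,3): no bracket -> illegal
(6,4): no bracket -> illegal
(6,5): flips 1 -> legal
W mobility = 6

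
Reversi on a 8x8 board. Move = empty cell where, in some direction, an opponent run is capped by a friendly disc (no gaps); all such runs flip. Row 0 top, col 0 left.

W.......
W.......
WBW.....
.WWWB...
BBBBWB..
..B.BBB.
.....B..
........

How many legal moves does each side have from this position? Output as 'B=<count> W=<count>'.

-- B to move --
(0,1): no bracket -> illegal
(1,1): flips 3 -> legal
(1,2): flips 2 -> legal
(1,3): flips 2 -> legal
(2,3): flips 3 -> legal
(2,4): flips 1 -> legal
(3,0): flips 3 -> legal
(3,5): no bracket -> illegal
(5,3): no bracket -> illegal
B mobility = 6
-- W to move --
(1,1): flips 1 -> legal
(1,2): no bracket -> illegal
(2,3): no bracket -> illegal
(2,4): flips 1 -> legal
(2,5): no bracket -> illegal
(3,0): no bracket -> illegal
(3,5): flips 1 -> legal
(3,6): no bracket -> illegal
(4,6): flips 1 -> legal
(4,7): no bracket -> illegal
(5,0): flips 1 -> legal
(5,1): flips 2 -> legal
(5,3): flips 2 -> legal
(5,7): no bracket -> illegal
(6,1): no bracket -> illegal
(6,2): flips 2 -> legal
(6,3): no bracket -> illegal
(6,4): flips 1 -> legal
(6,6): flips 1 -> legal
(6,7): no bracket -> illegal
(7,4): no bracket -> illegal
(7,5): no bracket -> illegal
(7,6): flips 3 -> legal
W mobility = 11

Answer: B=6 W=11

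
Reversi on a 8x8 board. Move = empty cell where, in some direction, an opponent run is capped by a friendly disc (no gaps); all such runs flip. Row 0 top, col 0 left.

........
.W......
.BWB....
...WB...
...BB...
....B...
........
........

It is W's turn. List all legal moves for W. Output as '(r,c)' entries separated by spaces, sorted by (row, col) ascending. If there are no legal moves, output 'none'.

Answer: (1,3) (2,0) (2,4) (3,1) (3,5) (5,3) (5,5)

Derivation:
(1,0): no bracket -> illegal
(1,2): no bracket -> illegal
(1,3): flips 1 -> legal
(1,4): no bracket -> illegal
(2,0): flips 1 -> legal
(2,4): flips 1 -> legal
(2,5): no bracket -> illegal
(3,0): no bracket -> illegal
(3,1): flips 1 -> legal
(3,2): no bracket -> illegal
(3,5): flips 1 -> legal
(4,2): no bracket -> illegal
(4,5): no bracket -> illegal
(5,2): no bracket -> illegal
(5,3): flips 1 -> legal
(5,5): flips 1 -> legal
(6,3): no bracket -> illegal
(6,4): no bracket -> illegal
(6,5): no bracket -> illegal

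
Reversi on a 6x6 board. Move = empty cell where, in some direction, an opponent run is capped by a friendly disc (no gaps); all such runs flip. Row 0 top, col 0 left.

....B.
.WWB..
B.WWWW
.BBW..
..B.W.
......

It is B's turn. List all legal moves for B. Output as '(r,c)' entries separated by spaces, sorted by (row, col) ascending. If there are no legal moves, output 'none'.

Answer: (0,2) (1,0) (1,4) (1,5) (3,4) (3,5) (4,3)

Derivation:
(0,0): no bracket -> illegal
(0,1): no bracket -> illegal
(0,2): flips 3 -> legal
(0,3): no bracket -> illegal
(1,0): flips 2 -> legal
(1,4): flips 1 -> legal
(1,5): flips 2 -> legal
(2,1): no bracket -> illegal
(3,4): flips 1 -> legal
(3,5): flips 1 -> legal
(4,3): flips 2 -> legal
(4,5): no bracket -> illegal
(5,3): no bracket -> illegal
(5,4): no bracket -> illegal
(5,5): no bracket -> illegal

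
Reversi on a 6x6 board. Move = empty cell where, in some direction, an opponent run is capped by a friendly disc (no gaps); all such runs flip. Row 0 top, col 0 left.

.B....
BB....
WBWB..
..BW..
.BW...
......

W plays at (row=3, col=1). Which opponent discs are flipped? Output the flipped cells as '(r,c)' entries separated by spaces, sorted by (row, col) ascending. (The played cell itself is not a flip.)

Dir NW: first cell 'W' (not opp) -> no flip
Dir N: opp run (2,1) (1,1) (0,1), next=edge -> no flip
Dir NE: first cell 'W' (not opp) -> no flip
Dir W: first cell '.' (not opp) -> no flip
Dir E: opp run (3,2) capped by W -> flip
Dir SW: first cell '.' (not opp) -> no flip
Dir S: opp run (4,1), next='.' -> no flip
Dir SE: first cell 'W' (not opp) -> no flip

Answer: (3,2)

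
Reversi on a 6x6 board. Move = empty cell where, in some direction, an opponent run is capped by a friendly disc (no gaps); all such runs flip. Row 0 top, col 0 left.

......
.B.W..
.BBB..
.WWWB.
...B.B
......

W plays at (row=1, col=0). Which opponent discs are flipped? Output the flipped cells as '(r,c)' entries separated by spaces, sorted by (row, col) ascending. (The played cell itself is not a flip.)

Answer: (2,1)

Derivation:
Dir NW: edge -> no flip
Dir N: first cell '.' (not opp) -> no flip
Dir NE: first cell '.' (not opp) -> no flip
Dir W: edge -> no flip
Dir E: opp run (1,1), next='.' -> no flip
Dir SW: edge -> no flip
Dir S: first cell '.' (not opp) -> no flip
Dir SE: opp run (2,1) capped by W -> flip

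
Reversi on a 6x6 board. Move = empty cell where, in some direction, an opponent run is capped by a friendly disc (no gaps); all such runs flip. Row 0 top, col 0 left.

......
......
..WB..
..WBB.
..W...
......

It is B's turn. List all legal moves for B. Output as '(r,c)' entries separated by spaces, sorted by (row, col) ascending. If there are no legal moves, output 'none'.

(1,1): flips 1 -> legal
(1,2): no bracket -> illegal
(1,3): no bracket -> illegal
(2,1): flips 1 -> legal
(3,1): flips 1 -> legal
(4,1): flips 1 -> legal
(4,3): no bracket -> illegal
(5,1): flips 1 -> legal
(5,2): no bracket -> illegal
(5,3): no bracket -> illegal

Answer: (1,1) (2,1) (3,1) (4,1) (5,1)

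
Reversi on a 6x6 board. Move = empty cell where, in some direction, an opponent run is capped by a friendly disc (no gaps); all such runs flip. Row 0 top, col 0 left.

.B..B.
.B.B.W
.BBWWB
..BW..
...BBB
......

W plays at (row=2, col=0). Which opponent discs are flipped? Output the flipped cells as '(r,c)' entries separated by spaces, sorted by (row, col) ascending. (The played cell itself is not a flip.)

Dir NW: edge -> no flip
Dir N: first cell '.' (not opp) -> no flip
Dir NE: opp run (1,1), next='.' -> no flip
Dir W: edge -> no flip
Dir E: opp run (2,1) (2,2) capped by W -> flip
Dir SW: edge -> no flip
Dir S: first cell '.' (not opp) -> no flip
Dir SE: first cell '.' (not opp) -> no flip

Answer: (2,1) (2,2)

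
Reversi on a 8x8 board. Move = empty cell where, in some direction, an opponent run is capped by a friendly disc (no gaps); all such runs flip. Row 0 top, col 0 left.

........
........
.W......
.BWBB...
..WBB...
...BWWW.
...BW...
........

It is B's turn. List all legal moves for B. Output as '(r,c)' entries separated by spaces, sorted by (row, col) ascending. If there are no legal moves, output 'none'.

(1,0): flips 2 -> legal
(1,1): flips 1 -> legal
(1,2): no bracket -> illegal
(2,0): no bracket -> illegal
(2,2): no bracket -> illegal
(2,3): no bracket -> illegal
(3,0): no bracket -> illegal
(4,1): flips 1 -> legal
(4,5): flips 1 -> legal
(4,6): no bracket -> illegal
(4,7): no bracket -> illegal
(5,1): flips 1 -> legal
(5,2): no bracket -> illegal
(5,7): flips 3 -> legal
(6,5): flips 2 -> legal
(6,6): flips 1 -> legal
(6,7): no bracket -> illegal
(7,3): no bracket -> illegal
(7,4): flips 2 -> legal
(7,5): flips 1 -> legal

Answer: (1,0) (1,1) (4,1) (4,5) (5,1) (5,7) (6,5) (6,6) (7,4) (7,5)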